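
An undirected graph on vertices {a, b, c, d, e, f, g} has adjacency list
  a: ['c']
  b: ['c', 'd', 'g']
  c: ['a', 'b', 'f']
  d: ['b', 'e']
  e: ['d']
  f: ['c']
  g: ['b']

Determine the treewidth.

A width-1 tree decomposition is:
Bags: B1 = {c, f}  B2 = {b, c}  B3 = {b, d}  B4 = {d, e}  B5 = {b, g}  B6 = {a, c}
Tree: B1–B2, B2–B3, B3–B4, B3–B5, B2–B6
The largest bag has 2 vertices, giving width 1; this decomposition certifies tw(G) ≤ 1. G has an edge, so its treewidth is at least 1. Therefore the treewidth is 1.

1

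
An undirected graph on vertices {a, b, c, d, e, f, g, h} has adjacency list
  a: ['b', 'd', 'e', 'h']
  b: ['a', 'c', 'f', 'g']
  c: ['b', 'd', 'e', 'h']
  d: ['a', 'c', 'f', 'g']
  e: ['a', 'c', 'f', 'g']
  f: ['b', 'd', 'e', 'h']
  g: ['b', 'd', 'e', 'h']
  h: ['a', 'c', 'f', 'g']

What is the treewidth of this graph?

A width-4 tree decomposition is:
Bags: B1 = {a, c, d, f, g}  B2 = {a, c, e, f, g}  B3 = {a, c, f, g, h}  B4 = {a, b, c, f, g}
Tree: B1–B2, B2–B3, B3–B4
The largest bag has 5 vertices, giving width 4; this decomposition certifies tw(G) ≤ 4. For the lower bound: the 5 vertex sets {c,d}, {e,g}, {a,h}, {f}, {b} are disjoint, each induces a connected subgraph, and every pair is joined by at least one edge of G. Contracting each set to a single vertex therefore yields K_{5} as a minor, and since treewidth is minor-monotone, tw(G) ≥ tw(K_{5}) = 4. Hence tw(G) = 4 exactly.

4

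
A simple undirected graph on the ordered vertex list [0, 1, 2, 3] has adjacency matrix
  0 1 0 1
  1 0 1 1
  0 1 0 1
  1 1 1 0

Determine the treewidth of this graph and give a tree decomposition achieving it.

Each bag holds 3 vertices, so the decomposition has width 2, which upper-bounds the treewidth. Conversely, {0, 1, 3} is a clique of size 3, and the vertices of any clique must share a bag in every tree decomposition; so some bag has ≥ 3 vertices and tw(G) ≥ 2. Combining the bounds, tw(G) = 2.

Treewidth 2.
Bags: B1 = {1, 2, 3}  B2 = {0, 1, 3}
Tree: B1–B2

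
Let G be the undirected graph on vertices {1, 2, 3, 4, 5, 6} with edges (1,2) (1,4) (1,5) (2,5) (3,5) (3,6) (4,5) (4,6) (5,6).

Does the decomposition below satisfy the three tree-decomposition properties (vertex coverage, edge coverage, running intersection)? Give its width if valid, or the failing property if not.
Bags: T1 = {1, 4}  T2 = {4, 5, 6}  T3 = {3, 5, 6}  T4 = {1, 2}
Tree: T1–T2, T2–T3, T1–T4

A tree decomposition must satisfy three properties: every vertex lies in some bag; for every edge, both endpoints lie together in some bag; and for every vertex, the bags containing it form a connected subtree. Here edge (5,1) lies in no bag, so the decomposition is invalid.

No — edge (5,1) lies in no bag.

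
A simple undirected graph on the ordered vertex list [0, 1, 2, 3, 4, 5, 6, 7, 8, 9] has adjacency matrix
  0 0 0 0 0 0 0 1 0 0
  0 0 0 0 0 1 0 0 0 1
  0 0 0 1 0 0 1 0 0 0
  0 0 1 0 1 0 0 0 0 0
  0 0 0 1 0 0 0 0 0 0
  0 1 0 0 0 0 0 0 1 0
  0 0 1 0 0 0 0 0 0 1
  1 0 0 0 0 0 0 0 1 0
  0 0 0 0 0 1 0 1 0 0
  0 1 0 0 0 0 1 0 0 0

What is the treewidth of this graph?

1

A width-1 tree decomposition is:
Bags: B1 = {3, 4}  B2 = {2, 3}  B3 = {2, 6}  B4 = {6, 9}  B5 = {1, 9}  B6 = {1, 5}  B7 = {5, 8}  B8 = {7, 8}  B9 = {0, 7}
Tree: B1–B2, B2–B3, B3–B4, B4–B5, B5–B6, B6–B7, B7–B8, B8–B9
Every bag has size at most 2, so the width is 2 − 1 = 1 and tw(G) ≤ 1. Any graph with an edge has treewidth ≥ 1, and G has the edge 4–3. Therefore the treewidth is 1.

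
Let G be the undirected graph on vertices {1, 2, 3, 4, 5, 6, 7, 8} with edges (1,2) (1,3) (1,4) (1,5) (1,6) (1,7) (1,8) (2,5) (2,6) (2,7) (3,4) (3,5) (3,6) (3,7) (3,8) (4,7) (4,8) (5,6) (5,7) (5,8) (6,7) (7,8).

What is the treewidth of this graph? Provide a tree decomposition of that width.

Treewidth 4.
One such decomposition:
Bags: B1 = {1, 3, 5, 6, 7}  B2 = {1, 3, 5, 7, 8}  B3 = {1, 2, 5, 6, 7}  B4 = {1, 3, 4, 7, 8}
Tree: B1–B2, B1–B3, B2–B4

The largest bag has 5 vertices, giving width 4; this decomposition certifies tw(G) ≤ 4. Conversely, {1, 2, 5, 6, 7} is a clique of size 5, and the vertices of any clique must share a bag in every tree decomposition; so some bag has ≥ 5 vertices and tw(G) ≥ 4. The upper and lower bounds meet at 4, so that is the treewidth.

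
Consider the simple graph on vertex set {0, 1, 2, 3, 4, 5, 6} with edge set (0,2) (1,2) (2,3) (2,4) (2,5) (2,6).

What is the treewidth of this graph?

1

A width-1 tree decomposition is:
Bags: B1 = {0, 2}  B2 = {2, 5}  B3 = {2, 4}  B4 = {2, 3}  B5 = {1, 2}  B6 = {2, 6}
Tree: B1–B2, B2–B3, B2–B4, B4–B5, B3–B6
The largest bag has 2 vertices, giving width 1; this decomposition certifies tw(G) ≤ 1. G has an edge, so its treewidth is at least 1. Hence tw(G) = 1 exactly.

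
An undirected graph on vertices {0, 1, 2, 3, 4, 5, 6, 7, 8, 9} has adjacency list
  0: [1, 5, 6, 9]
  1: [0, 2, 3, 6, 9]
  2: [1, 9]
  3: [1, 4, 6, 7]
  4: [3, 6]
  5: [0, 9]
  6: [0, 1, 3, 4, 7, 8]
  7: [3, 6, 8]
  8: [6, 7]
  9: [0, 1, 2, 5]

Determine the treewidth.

2

A width-2 tree decomposition is:
Bags: B1 = {0, 1, 9}  B2 = {0, 5, 9}  B3 = {0, 1, 6}  B4 = {1, 2, 9}  B5 = {1, 3, 6}  B6 = {3, 6, 7}  B7 = {6, 7, 8}  B8 = {3, 4, 6}
Tree: B1–B2, B1–B3, B1–B4, B3–B5, B5–B6, B6–B7, B6–B8
The largest bag has 3 vertices, giving width 2; this decomposition certifies tw(G) ≤ 2. Conversely, {0, 1, 9} is a clique of size 3, and the vertices of any clique must share a bag in every tree decomposition; so some bag has ≥ 3 vertices and tw(G) ≥ 2. The upper and lower bounds meet at 2, so that is the treewidth.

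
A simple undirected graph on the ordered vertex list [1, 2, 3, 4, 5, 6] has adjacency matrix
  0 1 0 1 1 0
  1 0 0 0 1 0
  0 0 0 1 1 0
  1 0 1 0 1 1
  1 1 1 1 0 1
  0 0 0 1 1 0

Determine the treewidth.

2

A width-2 tree decomposition is:
Bags: B1 = {4, 5, 6}  B2 = {1, 4, 5}  B3 = {1, 2, 5}  B4 = {3, 4, 5}
Tree: B1–B2, B2–B3, B2–B4
The largest bag has 3 vertices, giving width 2; this decomposition certifies tw(G) ≤ 2. Conversely, {1, 2, 5} is a clique of size 3, and the vertices of any clique must share a bag in every tree decomposition; so some bag has ≥ 3 vertices and tw(G) ≥ 2. The upper and lower bounds meet at 2, so that is the treewidth.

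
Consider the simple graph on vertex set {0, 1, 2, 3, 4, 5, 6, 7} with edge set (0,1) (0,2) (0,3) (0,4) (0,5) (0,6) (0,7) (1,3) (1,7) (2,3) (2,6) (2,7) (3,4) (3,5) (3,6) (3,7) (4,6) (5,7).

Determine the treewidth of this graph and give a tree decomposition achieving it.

Treewidth 3.
Bags: B1 = {0, 2, 3, 7}  B2 = {0, 2, 3, 6}  B3 = {0, 3, 4, 6}  B4 = {0, 1, 3, 7}  B5 = {0, 3, 5, 7}
Tree: B1–B2, B2–B3, B1–B4, B4–B5

Every bag has size at most 4, so the width is 4 − 1 = 3 and tw(G) ≤ 3. Conversely, {0, 3, 4, 6} is a clique of size 4, and the vertices of any clique must share a bag in every tree decomposition; so some bag has ≥ 4 vertices and tw(G) ≥ 3. Hence tw(G) = 3 exactly.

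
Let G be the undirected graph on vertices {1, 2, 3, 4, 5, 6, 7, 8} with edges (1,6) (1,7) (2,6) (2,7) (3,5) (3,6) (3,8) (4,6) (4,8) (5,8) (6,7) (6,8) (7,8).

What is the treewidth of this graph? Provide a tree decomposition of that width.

The largest bag has 3 vertices, giving width 2; this decomposition certifies tw(G) ≤ 2. Conversely, {3, 5, 8} is a clique of size 3, and the vertices of any clique must share a bag in every tree decomposition; so some bag has ≥ 3 vertices and tw(G) ≥ 2. The upper and lower bounds meet at 2, so that is the treewidth.

Treewidth 2.
One optimal decomposition is:
Bags: B1 = {6, 7, 8}  B2 = {3, 6, 8}  B3 = {2, 6, 7}  B4 = {3, 5, 8}  B5 = {4, 6, 8}  B6 = {1, 6, 7}
Tree: B1–B2, B1–B3, B2–B4, B1–B5, B1–B6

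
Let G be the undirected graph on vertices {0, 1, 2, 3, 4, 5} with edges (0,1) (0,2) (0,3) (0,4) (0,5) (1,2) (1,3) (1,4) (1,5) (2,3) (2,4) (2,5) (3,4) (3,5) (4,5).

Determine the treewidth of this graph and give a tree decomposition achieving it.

A single bag containing all 6 vertices is trivially a valid decomposition of width 5. Conversely, {0, 1, 2, 3, 4, 5} is a clique of size 6, and the vertices of any clique must share a bag in every tree decomposition; so some bag has ≥ 6 vertices and tw(G) ≥ 5. Therefore the treewidth is 5.

Treewidth 5.
One such decomposition:
Bags: B1 = {0, 1, 2, 3, 4, 5}
Tree: (single bag)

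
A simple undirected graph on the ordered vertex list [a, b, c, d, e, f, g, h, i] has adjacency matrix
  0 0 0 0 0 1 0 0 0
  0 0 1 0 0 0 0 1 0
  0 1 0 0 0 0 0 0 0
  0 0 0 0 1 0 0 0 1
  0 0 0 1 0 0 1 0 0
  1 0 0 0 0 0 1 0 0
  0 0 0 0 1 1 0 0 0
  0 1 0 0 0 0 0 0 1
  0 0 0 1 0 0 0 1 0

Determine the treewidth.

1

A width-1 tree decomposition is:
Bags: B1 = {b, c}  B2 = {b, h}  B3 = {h, i}  B4 = {d, i}  B5 = {d, e}  B6 = {e, g}  B7 = {f, g}  B8 = {a, f}
Tree: B1–B2, B2–B3, B3–B4, B4–B5, B5–B6, B6–B7, B7–B8
Every bag has size at most 2, so the width is 2 − 1 = 1 and tw(G) ≤ 1. G has an edge, so its treewidth is at least 1. Hence tw(G) = 1 exactly.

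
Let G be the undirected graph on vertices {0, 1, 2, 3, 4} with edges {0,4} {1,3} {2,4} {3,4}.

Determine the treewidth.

A width-1 tree decomposition is:
Bags: B1 = {1, 3}  B2 = {3, 4}  B3 = {0, 4}  B4 = {2, 4}
Tree: B1–B2, B2–B3, B2–B4
The largest bag has 2 vertices, giving width 1; this decomposition certifies tw(G) ≤ 1. G has an edge, so its treewidth is at least 1. Therefore the treewidth is 1.

1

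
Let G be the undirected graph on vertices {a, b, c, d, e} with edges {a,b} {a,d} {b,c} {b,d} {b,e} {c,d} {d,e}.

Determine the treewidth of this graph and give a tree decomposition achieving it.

Treewidth 2.
Bags: B1 = {a, b, d}  B2 = {b, c, d}  B3 = {b, d, e}
Tree: B1–B2, B2–B3

Each bag holds 3 vertices, so the decomposition has width 2, which upper-bounds the treewidth. Conversely, {b, d, e} is a clique of size 3, and the vertices of any clique must share a bag in every tree decomposition; so some bag has ≥ 3 vertices and tw(G) ≥ 2. Combining the bounds, tw(G) = 2.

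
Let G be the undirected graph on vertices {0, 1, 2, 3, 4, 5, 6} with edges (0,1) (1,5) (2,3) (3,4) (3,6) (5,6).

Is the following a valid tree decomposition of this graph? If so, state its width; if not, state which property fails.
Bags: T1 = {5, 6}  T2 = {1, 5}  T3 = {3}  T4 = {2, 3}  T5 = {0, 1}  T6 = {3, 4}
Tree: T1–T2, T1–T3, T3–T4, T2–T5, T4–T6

A tree decomposition must satisfy three properties: every vertex lies in some bag; for every edge, both endpoints lie together in some bag; and for every vertex, the bags containing it form a connected subtree. Here edge (6,3) lies in no bag, so the decomposition is invalid.

No — edge (6,3) lies in no bag.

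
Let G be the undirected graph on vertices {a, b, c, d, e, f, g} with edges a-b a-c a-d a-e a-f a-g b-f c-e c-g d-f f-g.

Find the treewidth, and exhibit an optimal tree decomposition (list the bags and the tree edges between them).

Treewidth 2.
One optimal decomposition is:
Bags: B1 = {a, f, g}  B2 = {a, d, f}  B3 = {a, c, g}  B4 = {a, b, f}  B5 = {a, c, e}
Tree: B1–B2, B1–B3, B2–B4, B3–B5

Each bag holds 3 vertices, so the decomposition has width 2, which upper-bounds the treewidth. Conversely, {a, c, e} is a clique of size 3, and the vertices of any clique must share a bag in every tree decomposition; so some bag has ≥ 3 vertices and tw(G) ≥ 2. The upper and lower bounds meet at 2, so that is the treewidth.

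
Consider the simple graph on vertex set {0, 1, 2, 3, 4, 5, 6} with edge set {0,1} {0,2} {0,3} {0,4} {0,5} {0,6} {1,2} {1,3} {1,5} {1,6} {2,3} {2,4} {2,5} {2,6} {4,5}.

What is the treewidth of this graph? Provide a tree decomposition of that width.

Each bag holds 4 vertices, so the decomposition has width 3, which upper-bounds the treewidth. On the other hand G contains the 4-clique {0, 1, 2, 3}. A clique must lie in a single bag of any decomposition, so no decomposition can have width below 3. Combining the bounds, tw(G) = 3.

Treewidth 3.
Bags: B1 = {0, 1, 2, 3}  B2 = {0, 1, 2, 5}  B3 = {0, 1, 2, 6}  B4 = {0, 2, 4, 5}
Tree: B1–B2, B2–B3, B2–B4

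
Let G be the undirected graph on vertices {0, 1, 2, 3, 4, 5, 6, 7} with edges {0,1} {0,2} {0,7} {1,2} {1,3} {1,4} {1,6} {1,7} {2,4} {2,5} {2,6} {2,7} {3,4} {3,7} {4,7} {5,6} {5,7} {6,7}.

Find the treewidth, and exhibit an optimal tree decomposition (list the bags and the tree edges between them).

Treewidth 3.
Bags: B1 = {1, 2, 6, 7}  B2 = {1, 2, 4, 7}  B3 = {1, 3, 4, 7}  B4 = {0, 1, 2, 7}  B5 = {2, 5, 6, 7}
Tree: B1–B2, B2–B3, B1–B4, B1–B5

Every bag has size at most 4, so the width is 4 − 1 = 3 and tw(G) ≤ 3. Conversely, {0, 1, 2, 7} is a clique of size 4, and the vertices of any clique must share a bag in every tree decomposition; so some bag has ≥ 4 vertices and tw(G) ≥ 3. The upper and lower bounds meet at 3, so that is the treewidth.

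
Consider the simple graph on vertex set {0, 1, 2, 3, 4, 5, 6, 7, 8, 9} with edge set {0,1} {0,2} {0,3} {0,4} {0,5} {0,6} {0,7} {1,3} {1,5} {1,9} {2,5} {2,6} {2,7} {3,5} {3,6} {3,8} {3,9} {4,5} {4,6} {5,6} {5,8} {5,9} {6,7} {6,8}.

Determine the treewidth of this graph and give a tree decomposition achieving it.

Treewidth 3.
One optimal decomposition is:
Bags: B1 = {0, 4, 5, 6}  B2 = {0, 2, 5, 6}  B3 = {0, 3, 5, 6}  B4 = {0, 1, 3, 5}  B5 = {3, 5, 6, 8}  B6 = {1, 3, 5, 9}  B7 = {0, 2, 6, 7}
Tree: B1–B2, B1–B3, B3–B4, B3–B5, B4–B6, B2–B7

Every bag has size at most 4, so the width is 4 − 1 = 3 and tw(G) ≤ 3. For the lower bound, the 4 vertices {0, 1, 3, 5} are pairwise adjacent, and any tree decomposition puts a clique entirely inside one bag — forcing width ≥ 3. The upper and lower bounds meet at 3, so that is the treewidth.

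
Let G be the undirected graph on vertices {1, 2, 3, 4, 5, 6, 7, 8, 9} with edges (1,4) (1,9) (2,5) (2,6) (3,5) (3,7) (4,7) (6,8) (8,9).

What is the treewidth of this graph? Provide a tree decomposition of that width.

Treewidth 2.
One optimal decomposition is:
Bags: B1 = {3, 5, 7}  B2 = {2, 5, 7}  B3 = {2, 6, 7}  B4 = {6, 7, 8}  B5 = {7, 8, 9}  B6 = {1, 7, 9}  B7 = {1, 4, 7}
Tree: B1–B2, B2–B3, B3–B4, B4–B5, B5–B6, B6–B7

Every bag has size at most 3, so the width is 3 − 1 = 2 and tw(G) ≤ 2. The edges 7–3–5–2–6–8–9–1–4–7 form a cycle, so G is not a tree and its treewidth is at least 2. Therefore the treewidth is 2.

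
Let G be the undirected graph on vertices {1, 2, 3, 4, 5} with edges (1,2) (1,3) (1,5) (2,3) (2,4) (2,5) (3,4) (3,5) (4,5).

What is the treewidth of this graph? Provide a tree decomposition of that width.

Treewidth 3.
One optimal decomposition is:
Bags: B1 = {1, 2, 3, 5}  B2 = {2, 3, 4, 5}
Tree: B1–B2

Each bag holds 4 vertices, so the decomposition has width 3, which upper-bounds the treewidth. On the other hand G contains the 4-clique {1, 2, 3, 5}. A clique must lie in a single bag of any decomposition, so no decomposition can have width below 3. Therefore the treewidth is 3.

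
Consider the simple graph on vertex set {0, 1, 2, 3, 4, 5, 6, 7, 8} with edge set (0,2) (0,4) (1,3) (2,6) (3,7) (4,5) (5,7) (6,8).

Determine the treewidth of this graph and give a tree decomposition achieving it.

Treewidth 1.
Bags: B1 = {6, 8}  B2 = {2, 6}  B3 = {0, 2}  B4 = {0, 4}  B5 = {4, 5}  B6 = {5, 7}  B7 = {3, 7}  B8 = {1, 3}
Tree: B1–B2, B2–B3, B3–B4, B4–B5, B5–B6, B6–B7, B7–B8

Each bag holds 2 vertices, so the decomposition has width 1, which upper-bounds the treewidth. Any graph with an edge has treewidth ≥ 1, and G has the edge 8–6. The upper and lower bounds meet at 1, so that is the treewidth.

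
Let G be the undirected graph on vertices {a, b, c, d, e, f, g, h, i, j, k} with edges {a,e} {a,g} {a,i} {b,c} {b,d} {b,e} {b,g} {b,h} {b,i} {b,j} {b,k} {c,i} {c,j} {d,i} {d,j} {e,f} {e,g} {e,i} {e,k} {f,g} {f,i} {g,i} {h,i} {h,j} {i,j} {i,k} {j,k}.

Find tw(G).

3

A width-3 tree decomposition is:
Bags: B1 = {b, i, j, k}  B2 = {b, e, i, k}  B3 = {b, c, i, j}  B4 = {b, d, i, j}  B5 = {b, h, i, j}  B6 = {b, e, g, i}  B7 = {e, f, g, i}  B8 = {a, e, g, i}
Tree: B1–B2, B1–B3, B3–B4, B1–B5, B2–B6, B6–B7, B6–B8
Each bag holds 4 vertices, so the decomposition has width 3, which upper-bounds the treewidth. For the lower bound, the 4 vertices {a, e, g, i} are pairwise adjacent, and any tree decomposition puts a clique entirely inside one bag — forcing width ≥ 3. The upper and lower bounds meet at 3, so that is the treewidth.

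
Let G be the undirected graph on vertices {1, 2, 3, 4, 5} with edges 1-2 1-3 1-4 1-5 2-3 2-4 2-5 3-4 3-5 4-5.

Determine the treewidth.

4

A width-4 tree decomposition is:
Bags: B1 = {1, 2, 3, 4, 5}
Tree: (single bag)
A single bag containing all 5 vertices is trivially a valid decomposition of width 4. On the other hand G contains the 5-clique {1, 2, 3, 4, 5}. A clique must lie in a single bag of any decomposition, so no decomposition can have width below 4. Hence tw(G) = 4 exactly.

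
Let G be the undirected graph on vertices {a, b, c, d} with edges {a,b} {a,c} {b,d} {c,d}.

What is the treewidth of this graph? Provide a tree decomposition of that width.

Treewidth 2.
Bags: B1 = {a, b, d}  B2 = {a, c, d}
Tree: B1–B2

Every bag has size at most 3, so the width is 3 − 1 = 2 and tw(G) ≤ 2. The edges d–b–a–c–d form a cycle, so G is not a tree and its treewidth is at least 2. Hence tw(G) = 2 exactly.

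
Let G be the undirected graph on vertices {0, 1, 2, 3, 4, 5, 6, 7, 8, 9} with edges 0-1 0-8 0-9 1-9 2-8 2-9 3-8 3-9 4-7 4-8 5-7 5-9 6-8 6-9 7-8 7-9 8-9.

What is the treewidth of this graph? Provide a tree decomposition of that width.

Treewidth 2.
One such decomposition:
Bags: B1 = {6, 8, 9}  B2 = {0, 8, 9}  B3 = {7, 8, 9}  B4 = {4, 7, 8}  B5 = {3, 8, 9}  B6 = {5, 7, 9}  B7 = {0, 1, 9}  B8 = {2, 8, 9}
Tree: B1–B2, B2–B3, B3–B4, B1–B5, B3–B6, B2–B7, B5–B8

Each bag holds 3 vertices, so the decomposition has width 2, which upper-bounds the treewidth. Conversely, {0, 8, 9} is a clique of size 3, and the vertices of any clique must share a bag in every tree decomposition; so some bag has ≥ 3 vertices and tw(G) ≥ 2. Hence tw(G) = 2 exactly.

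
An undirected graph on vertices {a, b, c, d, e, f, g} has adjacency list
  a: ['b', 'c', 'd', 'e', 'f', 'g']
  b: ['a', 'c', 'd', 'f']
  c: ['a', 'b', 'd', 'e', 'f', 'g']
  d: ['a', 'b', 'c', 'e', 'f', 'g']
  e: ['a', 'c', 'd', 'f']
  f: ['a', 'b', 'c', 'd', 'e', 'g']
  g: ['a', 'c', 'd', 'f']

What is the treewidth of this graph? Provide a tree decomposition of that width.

Every bag has size at most 5, so the width is 5 − 1 = 4 and tw(G) ≤ 4. For the lower bound, the 5 vertices {a, c, d, f, g} are pairwise adjacent, and any tree decomposition puts a clique entirely inside one bag — forcing width ≥ 4. Therefore the treewidth is 4.

Treewidth 4.
Bags: B1 = {a, c, d, e, f}  B2 = {a, c, d, f, g}  B3 = {a, b, c, d, f}
Tree: B1–B2, B2–B3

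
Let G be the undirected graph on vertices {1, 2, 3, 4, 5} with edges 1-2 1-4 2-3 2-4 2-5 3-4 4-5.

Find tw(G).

2

A width-2 tree decomposition is:
Bags: B1 = {2, 4, 5}  B2 = {1, 2, 4}  B3 = {2, 3, 4}
Tree: B1–B2, B1–B3
Every bag has size at most 3, so the width is 3 − 1 = 2 and tw(G) ≤ 2. Conversely, {1, 2, 4} is a clique of size 3, and the vertices of any clique must share a bag in every tree decomposition; so some bag has ≥ 3 vertices and tw(G) ≥ 2. Combining the bounds, tw(G) = 2.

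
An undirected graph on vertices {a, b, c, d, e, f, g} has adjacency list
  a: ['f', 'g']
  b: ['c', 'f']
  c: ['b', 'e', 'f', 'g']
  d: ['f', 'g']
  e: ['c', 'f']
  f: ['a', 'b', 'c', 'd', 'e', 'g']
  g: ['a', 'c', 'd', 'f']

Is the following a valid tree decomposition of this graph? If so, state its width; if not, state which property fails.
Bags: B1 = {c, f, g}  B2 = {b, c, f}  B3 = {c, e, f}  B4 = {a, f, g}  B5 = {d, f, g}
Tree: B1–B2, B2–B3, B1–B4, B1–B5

Yes; width 2.

Every vertex of G appears in some bag (union = {a, b, c, d, e, f, g}); every edge is covered by a bag; and for each vertex v the set of bags containing v is connected in the bag tree. The decomposition is therefore valid. The largest bag has 3 vertices, so the width is 2.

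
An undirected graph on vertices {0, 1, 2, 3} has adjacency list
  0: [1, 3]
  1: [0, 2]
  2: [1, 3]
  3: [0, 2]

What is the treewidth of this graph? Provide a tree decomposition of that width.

Each bag holds 3 vertices, so the decomposition has width 2, which upper-bounds the treewidth. Since 2–1–0–3–2 is a cycle in G, G is not acyclic. Forests are exactly the graphs of treewidth ≤ 1, so tw(G) ≥ 2. The upper and lower bounds meet at 2, so that is the treewidth.

Treewidth 2.
One such decomposition:
Bags: B1 = {0, 1, 2}  B2 = {0, 2, 3}
Tree: B1–B2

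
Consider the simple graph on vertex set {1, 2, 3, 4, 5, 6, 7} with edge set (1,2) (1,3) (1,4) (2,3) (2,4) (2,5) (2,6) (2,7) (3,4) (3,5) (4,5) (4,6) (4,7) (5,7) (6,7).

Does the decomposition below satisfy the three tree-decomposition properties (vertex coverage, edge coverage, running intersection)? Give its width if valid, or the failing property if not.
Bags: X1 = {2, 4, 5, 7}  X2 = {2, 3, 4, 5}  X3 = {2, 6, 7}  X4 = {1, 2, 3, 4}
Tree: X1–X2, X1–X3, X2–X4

No — edge (4,6) lies in no bag.

A tree decomposition must satisfy three properties: every vertex lies in some bag; for every edge, both endpoints lie together in some bag; and for every vertex, the bags containing it form a connected subtree. Here edge (4,6) lies in no bag, so the decomposition is invalid.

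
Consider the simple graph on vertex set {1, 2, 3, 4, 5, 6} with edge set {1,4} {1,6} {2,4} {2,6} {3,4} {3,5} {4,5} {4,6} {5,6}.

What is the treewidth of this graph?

A width-2 tree decomposition is:
Bags: B1 = {4, 5, 6}  B2 = {2, 4, 6}  B3 = {1, 4, 6}  B4 = {3, 4, 5}
Tree: B1–B2, B2–B3, B1–B4
Every bag has size at most 3, so the width is 3 − 1 = 2 and tw(G) ≤ 2. For the lower bound, the 3 vertices {3, 4, 5} are pairwise adjacent, and any tree decomposition puts a clique entirely inside one bag — forcing width ≥ 2. Therefore the treewidth is 2.

2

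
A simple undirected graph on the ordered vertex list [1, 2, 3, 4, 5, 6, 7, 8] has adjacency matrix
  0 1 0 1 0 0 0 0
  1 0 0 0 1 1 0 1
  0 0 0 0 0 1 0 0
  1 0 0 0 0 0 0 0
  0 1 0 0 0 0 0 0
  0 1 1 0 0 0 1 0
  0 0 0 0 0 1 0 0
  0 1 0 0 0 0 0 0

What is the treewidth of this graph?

1

A width-1 tree decomposition is:
Bags: B1 = {2, 6}  B2 = {2, 8}  B3 = {2, 5}  B4 = {1, 2}  B5 = {3, 6}  B6 = {6, 7}  B7 = {1, 4}
Tree: B1–B2, B2–B3, B1–B4, B1–B5, B5–B6, B4–B7
The largest bag has 2 vertices, giving width 1; this decomposition certifies tw(G) ≤ 1. Since G has at least one edge (e.g. 2–6), it is not an edgeless graph, so tw(G) ≥ 1. Therefore the treewidth is 1.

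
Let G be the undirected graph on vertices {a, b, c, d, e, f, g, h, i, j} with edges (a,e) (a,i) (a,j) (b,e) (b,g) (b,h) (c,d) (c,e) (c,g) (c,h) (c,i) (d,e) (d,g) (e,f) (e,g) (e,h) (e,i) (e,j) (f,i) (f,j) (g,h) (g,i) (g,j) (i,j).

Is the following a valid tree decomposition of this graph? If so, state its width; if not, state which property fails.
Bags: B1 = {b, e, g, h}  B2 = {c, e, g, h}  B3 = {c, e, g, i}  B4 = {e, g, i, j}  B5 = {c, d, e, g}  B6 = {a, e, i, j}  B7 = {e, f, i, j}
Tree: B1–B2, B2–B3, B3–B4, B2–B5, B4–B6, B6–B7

Yes; width 3.

Checking the three conditions: (i) the bags cover all of {a, b, c, d, e, f, g, h, i, j}; (ii) for each edge, some bag contains both endpoints; (iii) the bags containing any fixed vertex form a subtree. All hold, so the decomposition is valid with width 4 − 1 = 3.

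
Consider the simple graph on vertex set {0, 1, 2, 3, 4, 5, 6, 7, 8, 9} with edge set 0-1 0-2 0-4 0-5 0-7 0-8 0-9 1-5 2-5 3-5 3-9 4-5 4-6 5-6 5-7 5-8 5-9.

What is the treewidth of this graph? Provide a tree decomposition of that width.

Each bag holds 3 vertices, so the decomposition has width 2, which upper-bounds the treewidth. For the lower bound, the 3 vertices {0, 1, 5} are pairwise adjacent, and any tree decomposition puts a clique entirely inside one bag — forcing width ≥ 2. Hence tw(G) = 2 exactly.

Treewidth 2.
One such decomposition:
Bags: B1 = {4, 5, 6}  B2 = {0, 4, 5}  B3 = {0, 5, 9}  B4 = {0, 2, 5}  B5 = {3, 5, 9}  B6 = {0, 5, 8}  B7 = {0, 5, 7}  B8 = {0, 1, 5}
Tree: B1–B2, B2–B3, B3–B4, B3–B5, B4–B6, B6–B7, B4–B8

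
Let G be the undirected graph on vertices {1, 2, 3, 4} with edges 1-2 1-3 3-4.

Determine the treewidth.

A width-1 tree decomposition is:
Bags: B1 = {1, 3}  B2 = {3, 4}  B3 = {1, 2}
Tree: B1–B2, B1–B3
The largest bag has 2 vertices, giving width 1; this decomposition certifies tw(G) ≤ 1. Any graph with an edge has treewidth ≥ 1, and G has the edge 3–1. Combining the bounds, tw(G) = 1.

1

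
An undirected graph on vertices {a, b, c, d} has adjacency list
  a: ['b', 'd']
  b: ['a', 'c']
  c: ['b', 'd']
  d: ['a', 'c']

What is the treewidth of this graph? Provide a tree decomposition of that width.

Treewidth 2.
Bags: B1 = {a, c, d}  B2 = {a, b, c}
Tree: B1–B2

The largest bag has 3 vertices, giving width 2; this decomposition certifies tw(G) ≤ 2. The edges a–d–c–b–a form a cycle, so G is not a tree and its treewidth is at least 2. The upper and lower bounds meet at 2, so that is the treewidth.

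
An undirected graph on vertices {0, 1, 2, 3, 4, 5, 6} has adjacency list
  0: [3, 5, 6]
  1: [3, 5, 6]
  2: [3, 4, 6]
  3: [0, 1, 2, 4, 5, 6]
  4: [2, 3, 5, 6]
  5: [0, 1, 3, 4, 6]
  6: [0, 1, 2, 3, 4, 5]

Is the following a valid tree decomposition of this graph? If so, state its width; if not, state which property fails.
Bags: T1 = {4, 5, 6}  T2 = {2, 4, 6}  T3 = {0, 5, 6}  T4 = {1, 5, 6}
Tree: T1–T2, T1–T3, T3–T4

No — vertex 3 appears in no bag.

A tree decomposition must satisfy three properties: every vertex lies in some bag; for every edge, both endpoints lie together in some bag; and for every vertex, the bags containing it form a connected subtree. Here vertex 3 appears in no bag, so the decomposition is invalid.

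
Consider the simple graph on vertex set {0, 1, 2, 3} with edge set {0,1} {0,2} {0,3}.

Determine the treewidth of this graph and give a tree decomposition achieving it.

Treewidth 1.
One optimal decomposition is:
Bags: B1 = {0, 1}  B2 = {0, 2}  B3 = {0, 3}
Tree: B1–B2, B1–B3

Each bag holds 2 vertices, so the decomposition has width 1, which upper-bounds the treewidth. Any graph with an edge has treewidth ≥ 1, and G has the edge 1–0. The upper and lower bounds meet at 1, so that is the treewidth.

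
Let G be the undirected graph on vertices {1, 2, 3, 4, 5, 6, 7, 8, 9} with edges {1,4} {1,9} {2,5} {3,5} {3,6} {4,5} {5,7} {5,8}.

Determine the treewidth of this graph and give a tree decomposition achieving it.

Every bag has size at most 2, so the width is 2 − 1 = 1 and tw(G) ≤ 1. Any graph with an edge has treewidth ≥ 1, and G has the edge 4–5. Combining the bounds, tw(G) = 1.

Treewidth 1.
One optimal decomposition is:
Bags: B1 = {4, 5}  B2 = {1, 4}  B3 = {3, 5}  B4 = {3, 6}  B5 = {1, 9}  B6 = {2, 5}  B7 = {5, 7}  B8 = {5, 8}
Tree: B1–B2, B1–B3, B3–B4, B2–B5, B3–B6, B1–B7, B7–B8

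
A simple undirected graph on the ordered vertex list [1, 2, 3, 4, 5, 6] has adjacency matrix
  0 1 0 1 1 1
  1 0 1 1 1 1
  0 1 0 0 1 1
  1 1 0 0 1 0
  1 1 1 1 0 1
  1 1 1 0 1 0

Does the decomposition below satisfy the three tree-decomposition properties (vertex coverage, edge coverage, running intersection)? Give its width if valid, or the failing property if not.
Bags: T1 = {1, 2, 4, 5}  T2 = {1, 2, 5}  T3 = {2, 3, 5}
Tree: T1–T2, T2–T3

A tree decomposition must satisfy three properties: every vertex lies in some bag; for every edge, both endpoints lie together in some bag; and for every vertex, the bags containing it form a connected subtree. Here vertex 6 appears in no bag, so the decomposition is invalid.

No — vertex 6 appears in no bag.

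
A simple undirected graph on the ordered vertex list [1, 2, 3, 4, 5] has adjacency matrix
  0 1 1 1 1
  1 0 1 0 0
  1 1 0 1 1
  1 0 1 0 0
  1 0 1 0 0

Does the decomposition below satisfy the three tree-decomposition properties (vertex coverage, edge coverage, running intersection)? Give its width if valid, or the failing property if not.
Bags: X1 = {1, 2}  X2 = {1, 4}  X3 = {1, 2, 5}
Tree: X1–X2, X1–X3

A tree decomposition must satisfy three properties: every vertex lies in some bag; for every edge, both endpoints lie together in some bag; and for every vertex, the bags containing it form a connected subtree. Here vertex 3 appears in no bag, so the decomposition is invalid.

No — vertex 3 appears in no bag.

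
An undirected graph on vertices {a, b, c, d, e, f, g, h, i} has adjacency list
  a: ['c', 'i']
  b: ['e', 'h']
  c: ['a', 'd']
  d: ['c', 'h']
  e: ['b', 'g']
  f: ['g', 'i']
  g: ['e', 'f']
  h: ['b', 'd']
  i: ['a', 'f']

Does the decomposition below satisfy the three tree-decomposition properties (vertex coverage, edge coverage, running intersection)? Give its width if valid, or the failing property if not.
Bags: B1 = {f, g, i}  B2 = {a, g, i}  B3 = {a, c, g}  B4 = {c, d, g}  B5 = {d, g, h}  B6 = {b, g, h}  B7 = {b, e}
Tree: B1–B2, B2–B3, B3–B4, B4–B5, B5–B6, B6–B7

A tree decomposition must satisfy three properties: every vertex lies in some bag; for every edge, both endpoints lie together in some bag; and for every vertex, the bags containing it form a connected subtree. Here edge (g,e) lies in no bag, so the decomposition is invalid.

No — edge (g,e) lies in no bag.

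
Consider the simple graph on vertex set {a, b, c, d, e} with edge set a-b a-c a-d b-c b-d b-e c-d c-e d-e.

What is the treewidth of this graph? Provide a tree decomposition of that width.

Every bag has size at most 4, so the width is 4 − 1 = 3 and tw(G) ≤ 3. On the other hand G contains the 4-clique {b, c, d, e}. A clique must lie in a single bag of any decomposition, so no decomposition can have width below 3. Hence tw(G) = 3 exactly.

Treewidth 3.
One optimal decomposition is:
Bags: B1 = {a, b, c, d}  B2 = {b, c, d, e}
Tree: B1–B2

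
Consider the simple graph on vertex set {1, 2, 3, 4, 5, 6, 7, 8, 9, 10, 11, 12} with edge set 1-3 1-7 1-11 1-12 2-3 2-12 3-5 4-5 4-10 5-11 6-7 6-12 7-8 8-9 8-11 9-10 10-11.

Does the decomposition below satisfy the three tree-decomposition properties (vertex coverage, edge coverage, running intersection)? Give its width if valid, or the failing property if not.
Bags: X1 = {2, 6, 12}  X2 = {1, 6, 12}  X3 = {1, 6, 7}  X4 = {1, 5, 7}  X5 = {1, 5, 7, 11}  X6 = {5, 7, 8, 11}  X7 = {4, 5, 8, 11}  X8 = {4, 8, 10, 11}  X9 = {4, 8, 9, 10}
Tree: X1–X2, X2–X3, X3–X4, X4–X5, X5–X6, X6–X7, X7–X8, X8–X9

No — vertex 3 appears in no bag.

A tree decomposition must satisfy three properties: every vertex lies in some bag; for every edge, both endpoints lie together in some bag; and for every vertex, the bags containing it form a connected subtree. Here vertex 3 appears in no bag, so the decomposition is invalid.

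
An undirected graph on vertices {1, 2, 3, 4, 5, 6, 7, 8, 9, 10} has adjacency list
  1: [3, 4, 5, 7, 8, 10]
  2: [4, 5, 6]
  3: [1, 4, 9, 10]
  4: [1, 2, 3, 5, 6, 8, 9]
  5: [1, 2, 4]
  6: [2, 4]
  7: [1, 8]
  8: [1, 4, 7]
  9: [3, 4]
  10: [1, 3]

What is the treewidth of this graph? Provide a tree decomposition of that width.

Treewidth 2.
One optimal decomposition is:
Bags: B1 = {1, 4, 5}  B2 = {1, 4, 8}  B3 = {1, 3, 4}  B4 = {2, 4, 5}  B5 = {2, 4, 6}  B6 = {3, 4, 9}  B7 = {1, 7, 8}  B8 = {1, 3, 10}
Tree: B1–B2, B1–B3, B1–B4, B4–B5, B3–B6, B2–B7, B3–B8

Each bag holds 3 vertices, so the decomposition has width 2, which upper-bounds the treewidth. On the other hand G contains the 3-clique {1, 3, 10}. A clique must lie in a single bag of any decomposition, so no decomposition can have width below 2. Hence tw(G) = 2 exactly.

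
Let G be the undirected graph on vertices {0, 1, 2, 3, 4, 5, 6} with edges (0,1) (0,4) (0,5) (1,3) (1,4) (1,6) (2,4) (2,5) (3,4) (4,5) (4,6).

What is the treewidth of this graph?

2

A width-2 tree decomposition is:
Bags: B1 = {0, 4, 5}  B2 = {2, 4, 5}  B3 = {0, 1, 4}  B4 = {1, 4, 6}  B5 = {1, 3, 4}
Tree: B1–B2, B1–B3, B3–B4, B4–B5
Each bag holds 3 vertices, so the decomposition has width 2, which upper-bounds the treewidth. For the lower bound, the 3 vertices {0, 1, 4} are pairwise adjacent, and any tree decomposition puts a clique entirely inside one bag — forcing width ≥ 2. The upper and lower bounds meet at 2, so that is the treewidth.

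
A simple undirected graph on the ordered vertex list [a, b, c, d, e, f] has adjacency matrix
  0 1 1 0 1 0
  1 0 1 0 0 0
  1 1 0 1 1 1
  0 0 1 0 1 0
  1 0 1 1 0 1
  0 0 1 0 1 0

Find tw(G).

2

A width-2 tree decomposition is:
Bags: B1 = {a, b, c}  B2 = {a, c, e}  B3 = {c, e, f}  B4 = {c, d, e}
Tree: B1–B2, B2–B3, B3–B4
Every bag has size at most 3, so the width is 3 − 1 = 2 and tw(G) ≤ 2. For the lower bound, the 3 vertices {c, d, e} are pairwise adjacent, and any tree decomposition puts a clique entirely inside one bag — forcing width ≥ 2. The upper and lower bounds meet at 2, so that is the treewidth.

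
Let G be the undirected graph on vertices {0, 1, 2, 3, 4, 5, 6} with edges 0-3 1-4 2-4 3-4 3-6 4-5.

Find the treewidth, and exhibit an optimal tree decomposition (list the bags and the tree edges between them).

Treewidth 1.
One optimal decomposition is:
Bags: B1 = {2, 4}  B2 = {3, 4}  B3 = {4, 5}  B4 = {1, 4}  B5 = {0, 3}  B6 = {3, 6}
Tree: B1–B2, B1–B3, B3–B4, B2–B5, B2–B6

The largest bag has 2 vertices, giving width 1; this decomposition certifies tw(G) ≤ 1. G has an edge, so its treewidth is at least 1. Therefore the treewidth is 1.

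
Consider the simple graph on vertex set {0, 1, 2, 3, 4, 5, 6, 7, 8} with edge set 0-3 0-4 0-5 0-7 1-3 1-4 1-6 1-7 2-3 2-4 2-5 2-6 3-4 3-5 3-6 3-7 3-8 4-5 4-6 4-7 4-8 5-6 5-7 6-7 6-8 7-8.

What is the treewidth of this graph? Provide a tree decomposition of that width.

Each bag holds 5 vertices, so the decomposition has width 4, which upper-bounds the treewidth. On the other hand G contains the 5-clique {0, 3, 4, 5, 7}. A clique must lie in a single bag of any decomposition, so no decomposition can have width below 4. The upper and lower bounds meet at 4, so that is the treewidth.

Treewidth 4.
One optimal decomposition is:
Bags: B1 = {3, 4, 5, 6, 7}  B2 = {3, 4, 6, 7, 8}  B3 = {2, 3, 4, 5, 6}  B4 = {1, 3, 4, 6, 7}  B5 = {0, 3, 4, 5, 7}
Tree: B1–B2, B1–B3, B2–B4, B1–B5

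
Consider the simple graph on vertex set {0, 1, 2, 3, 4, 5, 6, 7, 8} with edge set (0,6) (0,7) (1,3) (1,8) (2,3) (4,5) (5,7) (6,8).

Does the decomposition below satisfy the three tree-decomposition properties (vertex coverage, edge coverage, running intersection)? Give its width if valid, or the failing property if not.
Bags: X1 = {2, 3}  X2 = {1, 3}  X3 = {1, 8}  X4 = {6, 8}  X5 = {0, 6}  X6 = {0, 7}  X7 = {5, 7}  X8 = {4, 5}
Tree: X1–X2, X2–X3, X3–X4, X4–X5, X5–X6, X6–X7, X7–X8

Yes; width 1.

Vertex coverage: the bags together contain {0, 1, 2, 3, 4, 5, 6, 7, 8}, the full vertex set. Edge coverage: each edge of G has both endpoints in at least one bag. Running intersection: for every vertex, the bags containing it form a connected subtree. All three properties hold, so this is a valid tree decomposition of width max|bag| − 1 = 1, and hence tw(G) ≤ 1.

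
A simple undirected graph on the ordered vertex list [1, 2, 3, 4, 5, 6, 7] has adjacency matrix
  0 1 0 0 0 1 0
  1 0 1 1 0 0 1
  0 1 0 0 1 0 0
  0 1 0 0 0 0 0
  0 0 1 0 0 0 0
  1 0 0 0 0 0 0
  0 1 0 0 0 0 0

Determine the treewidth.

1

A width-1 tree decomposition is:
Bags: B1 = {1, 6}  B2 = {1, 2}  B3 = {2, 4}  B4 = {2, 3}  B5 = {3, 5}  B6 = {2, 7}
Tree: B1–B2, B2–B3, B2–B4, B4–B5, B2–B6
Every bag has size at most 2, so the width is 2 − 1 = 1 and tw(G) ≤ 1. Since G has at least one edge (e.g. 6–1), it is not an edgeless graph, so tw(G) ≥ 1. Hence tw(G) = 1 exactly.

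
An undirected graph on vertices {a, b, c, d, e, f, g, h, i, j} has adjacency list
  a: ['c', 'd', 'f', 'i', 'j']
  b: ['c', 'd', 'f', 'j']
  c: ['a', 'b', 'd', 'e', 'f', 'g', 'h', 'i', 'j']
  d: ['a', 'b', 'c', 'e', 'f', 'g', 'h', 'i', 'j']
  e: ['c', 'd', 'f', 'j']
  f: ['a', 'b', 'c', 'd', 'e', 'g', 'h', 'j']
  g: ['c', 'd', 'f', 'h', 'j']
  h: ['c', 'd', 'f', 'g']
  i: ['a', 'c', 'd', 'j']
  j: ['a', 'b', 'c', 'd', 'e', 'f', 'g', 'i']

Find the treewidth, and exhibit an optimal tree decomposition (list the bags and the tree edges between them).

Treewidth 4.
One optimal decomposition is:
Bags: B1 = {c, d, f, g, h}  B2 = {c, d, f, g, j}  B3 = {a, c, d, f, j}  B4 = {a, c, d, i, j}  B5 = {c, d, e, f, j}  B6 = {b, c, d, f, j}
Tree: B1–B2, B2–B3, B3–B4, B3–B5, B2–B6

The largest bag has 5 vertices, giving width 4; this decomposition certifies tw(G) ≤ 4. For the lower bound, the 5 vertices {c, d, f, g, j} are pairwise adjacent, and any tree decomposition puts a clique entirely inside one bag — forcing width ≥ 4. Combining the bounds, tw(G) = 4.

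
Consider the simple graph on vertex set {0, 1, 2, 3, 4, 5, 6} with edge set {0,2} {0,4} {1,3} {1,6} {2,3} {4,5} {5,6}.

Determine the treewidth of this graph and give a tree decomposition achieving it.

Every bag has size at most 3, so the width is 3 − 1 = 2 and tw(G) ≤ 2. For the lower bound, G contains the cycle 2–3–1–6–5–4–0–2, so G is not a forest; only forests have treewidth ≤ 1, hence tw(G) ≥ 2. Therefore the treewidth is 2.

Treewidth 2.
One such decomposition:
Bags: B1 = {1, 2, 3}  B2 = {1, 2, 6}  B3 = {2, 5, 6}  B4 = {2, 4, 5}  B5 = {0, 2, 4}
Tree: B1–B2, B2–B3, B3–B4, B4–B5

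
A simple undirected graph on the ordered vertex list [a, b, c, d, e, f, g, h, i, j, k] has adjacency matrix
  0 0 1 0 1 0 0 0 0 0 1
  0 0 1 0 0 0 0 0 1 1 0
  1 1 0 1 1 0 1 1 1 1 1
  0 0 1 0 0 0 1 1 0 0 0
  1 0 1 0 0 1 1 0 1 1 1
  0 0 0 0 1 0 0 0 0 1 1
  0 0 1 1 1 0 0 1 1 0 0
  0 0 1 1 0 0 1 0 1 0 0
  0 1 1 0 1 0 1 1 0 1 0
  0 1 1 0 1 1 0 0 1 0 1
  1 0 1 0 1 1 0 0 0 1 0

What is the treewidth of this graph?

3

A width-3 tree decomposition is:
Bags: B1 = {b, c, i, j}  B2 = {c, e, i, j}  B3 = {c, e, g, i}  B4 = {c, e, j, k}  B5 = {c, g, h, i}  B6 = {a, c, e, k}  B7 = {c, d, g, h}  B8 = {e, f, j, k}
Tree: B1–B2, B2–B3, B2–B4, B3–B5, B4–B6, B5–B7, B4–B8
Each bag holds 4 vertices, so the decomposition has width 3, which upper-bounds the treewidth. On the other hand G contains the 4-clique {c, d, g, h}. A clique must lie in a single bag of any decomposition, so no decomposition can have width below 3. Therefore the treewidth is 3.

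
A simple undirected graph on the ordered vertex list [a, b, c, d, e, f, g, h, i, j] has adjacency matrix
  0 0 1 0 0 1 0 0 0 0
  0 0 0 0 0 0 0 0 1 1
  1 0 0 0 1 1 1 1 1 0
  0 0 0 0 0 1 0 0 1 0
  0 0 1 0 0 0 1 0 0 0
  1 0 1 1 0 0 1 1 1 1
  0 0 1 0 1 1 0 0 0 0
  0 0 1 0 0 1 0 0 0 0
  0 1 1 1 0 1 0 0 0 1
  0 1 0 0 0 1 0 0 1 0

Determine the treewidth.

2

A width-2 tree decomposition is:
Bags: B1 = {c, f, g}  B2 = {c, f, i}  B3 = {c, e, g}  B4 = {c, f, h}  B5 = {a, c, f}  B6 = {d, f, i}  B7 = {f, i, j}  B8 = {b, i, j}
Tree: B1–B2, B1–B3, B1–B4, B1–B5, B2–B6, B2–B7, B7–B8
The largest bag has 3 vertices, giving width 2; this decomposition certifies tw(G) ≤ 2. For the lower bound, the 3 vertices {c, e, g} are pairwise adjacent, and any tree decomposition puts a clique entirely inside one bag — forcing width ≥ 2. Combining the bounds, tw(G) = 2.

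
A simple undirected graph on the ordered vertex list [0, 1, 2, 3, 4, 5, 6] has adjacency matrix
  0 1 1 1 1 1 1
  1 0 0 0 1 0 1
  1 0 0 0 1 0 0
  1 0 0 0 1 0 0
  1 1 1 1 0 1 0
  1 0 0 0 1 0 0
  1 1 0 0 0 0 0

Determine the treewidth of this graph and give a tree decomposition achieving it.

Treewidth 2.
One such decomposition:
Bags: B1 = {0, 1, 4}  B2 = {0, 4, 5}  B3 = {0, 1, 6}  B4 = {0, 3, 4}  B5 = {0, 2, 4}
Tree: B1–B2, B1–B3, B1–B4, B1–B5

Every bag has size at most 3, so the width is 3 − 1 = 2 and tw(G) ≤ 2. Conversely, {0, 1, 4} is a clique of size 3, and the vertices of any clique must share a bag in every tree decomposition; so some bag has ≥ 3 vertices and tw(G) ≥ 2. Therefore the treewidth is 2.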